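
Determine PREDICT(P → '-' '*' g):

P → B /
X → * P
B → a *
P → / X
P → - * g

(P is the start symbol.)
PREDICT(P → '-' '*' g) = (FIRST(RHS) \ {ε}) ∪ (FOLLOW(P) if ε ∈ FIRST(RHS), i.e. RHS ⇒* ε)
FIRST('-' '*' g) = { '-' }
ε ∉ FIRST('-' '*' g), so FOLLOW(P) is not added.
PREDICT(P → '-' '*' g) = { '-' }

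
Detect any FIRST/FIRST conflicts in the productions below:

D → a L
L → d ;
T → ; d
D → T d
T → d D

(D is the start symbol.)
FIRST sets of the non-terminals at (or reachable through a nullable prefix from) the front of some alternative:
  FIRST(T) = { ';', 'd' }

Productions for D:
  D → a L: FIRST = { 'a' }
  D → T d: FIRST = { ';', 'd' }
Productions for T:
  T → ; d: FIRST = { ';' }
  T → d D: FIRST = { 'd' }
L has only one production, so no FIRST/FIRST conflict is possible there.

All alternatives of each non-terminal have pairwise disjoint FIRST sets.

Answer: No FIRST/FIRST conflicts.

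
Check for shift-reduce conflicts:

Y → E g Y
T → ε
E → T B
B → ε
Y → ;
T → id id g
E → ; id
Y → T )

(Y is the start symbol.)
Yes — I0: [T → .] vs [E → . ; id]; I1: [Y → ; .] vs [E → ; . id]; I3: [B → .] vs [Y → T . )]; I10: [T → .] vs [E → . ; id]

A shift-reduce conflict occurs when an LR(0) state has both:
  - a complete (reduce) item [A → α .] (dot at the end), and
  - a shift item [B → β . c γ] (dot before a terminal).

Augment with Y' → Y and build the canonical LR(0) collection (I0 = CLOSURE({[Y' → . Y]}), then GOTO on every symbol after a dot until no new states appear). It has 13 states:
  I0: { [E → . ; id], [E → . T B], [T → . id id g], [T → .], [Y → . ;], [Y → . E g Y], [Y → . T )], [Y' → . Y] }  — shift, reduce
  I1: { [E → ; . id], [Y → ; .] }  — shift, reduce
  I2: { [Y → E . g Y] }  — shift
  I3: { [B → .], [E → T . B], [Y → T . )] }  — shift, reduce
  I4: { [Y' → Y .] }  — accept
  I5: { [T → id . id g] }  — shift
  I6: { [T → id id . g] }  — shift
  I7: { [T → id id g .] }  — reduce
  I8: { [Y → T ) .] }  — reduce
  I9: { [E → T B .] }  — reduce
  I10: { [E → . ; id], [E → . T B], [T → . id id g], [T → .], [Y → . ;], [Y → . E g Y], [Y → . T )], [Y → E g . Y] }  — shift, reduce
  I11: { [Y → E g Y .] }  — reduce
  I12: { [E → ; id .] }  — reduce

I0 contains reduce item [T → .] and shift items [E → . ; id], [T → . id id g], [Y → . ;] — shift-reduce conflict.
I1 contains reduce item [Y → ; .] and shift item [E → ; . id] — shift-reduce conflict.
I3 contains reduce item [B → .] and shift item [Y → T . )] — shift-reduce conflict.
I10 contains reduce item [T → .] and shift items [E → . ; id], [T → . id id g], [Y → . ;] — shift-reduce conflict.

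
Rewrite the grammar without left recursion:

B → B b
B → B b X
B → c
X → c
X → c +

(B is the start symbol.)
B is directly left-recursive. The standard transformation for
  A → A α₁ | ... | A α_m | β₁ | ... | β_n
is
  A  → β₁ A' | ... | β_n A'
  A' → α₁ A' | ... | α_m A' | ε

B → c becomes B → c B'
B → B b becomes B' → b B'
B → B b X becomes B' → b X B'
Add B' → ε

Productions for other non-terminals are unchanged:
  X → c
  X → c +

Resulting grammar:
B → c B'
B' → b B'
B' → b X B'
B' → ε
X → c
X → c +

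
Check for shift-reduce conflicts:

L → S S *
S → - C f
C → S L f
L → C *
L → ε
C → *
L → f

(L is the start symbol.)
Yes — I0: [L → .] vs [C → . *]; I5: [L → .] vs [C → . *]; I8: [L → .] vs [C → . *]; I13: [L → .] vs [C → . *]

A shift-reduce conflict occurs when an LR(0) state has both:
  - a complete (reduce) item [A → α .] (dot at the end), and
  - a shift item [B → β . c γ] (dot before a terminal).

Augment with L' → L and build the canonical LR(0) collection (I0 = CLOSURE({[L' → . L]}), then GOTO on every symbol after a dot until no new states appear). It has 15 states:
  I0: { [C → . *], [C → . S L f], [L → . C *], [L → . S S *], [L → . f], [L → .], [L' → . L], [S → . - C f] }  — shift, reduce
  I1: { [C → * .] }  — reduce
  I2: { [C → . *], [C → . S L f], [S → - . C f], [S → . - C f] }  — shift
  I3: { [L → C . *] }  — shift
  I4: { [L' → L .] }  — accept
  I5: { [C → . *], [C → . S L f], [C → S . L f], [L → . C *], [L → . S S *], [L → . f], [L → .], [L → S . S *], [S → . - C f] }  — shift, reduce
  I6: { [L → f .] }  — reduce
  I7: { [C → S L . f] }  — shift
  I8: { [C → . *], [C → . S L f], [C → S . L f], [L → . C *], [L → . S S *], [L → . f], [L → .], [L → S . S *], [L → S S . *], [S → . - C f] }  — shift, reduce
  I9: { [C → * .], [L → S S * .] }  — 2 reduces
  I10: { [C → S L f .] }  — reduce
  I11: { [L → C * .] }  — reduce
  I12: { [S → - C . f] }  — shift
  I13: { [C → . *], [C → . S L f], [C → S . L f], [L → . C *], [L → . S S *], [L → . f], [L → .], [S → . - C f] }  — shift, reduce
  I14: { [S → - C f .] }  — reduce

I0 contains reduce item [L → .] and shift items [C → . *], [L → . f], [S → . - C f] — shift-reduce conflict.
I5 contains reduce item [L → .] and shift items [C → . *], [L → . f], [S → . - C f] — shift-reduce conflict.
I8 contains reduce item [L → .] and shift items [C → . *], [L → S S . *], [L → . f], [S → . - C f] — shift-reduce conflict.
I13 contains reduce item [L → .] and shift items [C → . *], [L → . f], [S → . - C f] — shift-reduce conflict.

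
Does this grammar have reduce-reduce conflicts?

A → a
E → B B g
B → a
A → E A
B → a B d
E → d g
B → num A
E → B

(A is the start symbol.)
Augment with A' → A and build the canonical LR(0) collection (I0 = CLOSURE({[A' → . A]}), then GOTO on every symbol after a dot until no new states appear). It has 15 states:
  I0: { [A → . E A], [A → . a], [A' → . A], [B → . a B d], [B → . a], [B → . num A], [E → . B B g], [E → . B], [E → . d g] }  — shift
  I1: { [A' → A .] }  — accept
  I2: { [B → . a B d], [B → . a], [B → . num A], [E → B . B g], [E → B .] }  — shift, reduce
  I3: { [A → . E A], [A → . a], [A → E . A], [B → . a B d], [B → . a], [B → . num A], [E → . B B g], [E → . B], [E → . d g] }  — shift
  I4: { [A → a .], [B → . a B d], [B → . a], [B → . num A], [B → a . B d], [B → a .] }  — shift, 2 reduces
  I5: { [E → d . g] }  — shift
  I6: { [A → . E A], [A → . a], [B → . a B d], [B → . a], [B → . num A], [B → num . A], [E → . B B g], [E → . B], [E → . d g] }  — shift
  I7: { [B → num A .] }  — reduce
  I8: { [E → d g .] }  — reduce
  I9: { [B → a B . d] }  — shift
  I10: { [B → . a B d], [B → . a], [B → . num A], [B → a . B d], [B → a .] }  — shift, reduce
  I11: { [B → a B d .] }  — reduce
  I12: { [A → E A .] }  — reduce
  I13: { [E → B B . g] }  — shift
  I14: { [E → B B g .] }  — reduce

I4 contains complete items [A → a .], [B → a .] — reduce-reduce conflict.

Answer: Yes — I4: [A → a .] vs [B → a .]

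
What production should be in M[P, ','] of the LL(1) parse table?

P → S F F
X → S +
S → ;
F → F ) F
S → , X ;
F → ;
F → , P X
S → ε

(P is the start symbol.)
P → S F F

To find M[P, ','], we find productions for P where ',' is in the predict set (PREDICT(N → α) = (FIRST(α) \ {ε}) ∪ (FOLLOW(N) if α ⇒* ε)).

Relevant sets:
  FIRST(S) = { ',', ';', ε }
  FIRST(F) = { ',', ';' }

P → S F F: PREDICT = { ',', ';' }
  ',' is in predict set, so this production goes in M[P, ',']

M[P, ','] = P → S F F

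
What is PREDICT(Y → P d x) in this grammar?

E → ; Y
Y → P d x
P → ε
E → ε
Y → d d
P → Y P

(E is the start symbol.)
{ 'd' }

PREDICT(Y → P d x) = (FIRST(RHS) \ {ε}) ∪ (FOLLOW(Y) if ε ∈ FIRST(RHS), i.e. RHS ⇒* ε)
FIRST(P) = { 'd', ε }
FIRST(P d x) = { 'd' }
ε ∉ FIRST(P d x), so FOLLOW(Y) is not added.
PREDICT(Y → P d x) = { 'd' }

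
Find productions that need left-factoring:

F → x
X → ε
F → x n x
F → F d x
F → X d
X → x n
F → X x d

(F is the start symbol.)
Left-factoring is needed when two productions for the same non-terminal
share a common prefix on the right-hand side.

Productions for F:
  F → x
  F → x n x
  F → F d x
  F → X d
  F → X x d
Productions for X:
  X → ε
  X → x n

Found common prefix 'x' in productions for F
Found common prefix 'X' in productions for F

Answer: Yes, F has productions with common prefix 'x'; F has productions with common prefix 'X'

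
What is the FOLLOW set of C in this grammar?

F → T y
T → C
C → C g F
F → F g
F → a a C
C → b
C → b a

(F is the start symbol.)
To compute FOLLOW(C), find every occurrence of C on a right-hand side N → α C β: add FIRST(β) \ {ε}, and if β is empty or nullable also add FOLLOW(N). Iterate to a fixed point.

In T → C: C is at the end, add FOLLOW(T)
In C → C g F: C is followed by g F, add FIRST(g F) \ {ε} = { 'g' }
In F → a a C: C is at the end, add FOLLOW(F)

The FOLLOW sets referred to above (computed the same way, to a fixed point):
  FOLLOW(T) = { 'y' }
  FOLLOW(F) = { $, 'g', 'y' }

Taking the union: FOLLOW(C) = { $, 'g', 'y' }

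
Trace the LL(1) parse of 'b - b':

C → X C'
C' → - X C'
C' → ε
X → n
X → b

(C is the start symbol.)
Stack is shown with the top on the left.

Stack     Input    Action
-------------------------
C $       b - b $  output C → X C'
X C' $    b - b $  output X → b
b C' $    b - b $  match 'b'
C' $      - b $    output C' → - X C'
- X C' $  - b $    match '-'
X C' $    b $      output X → b
b C' $    b $      match 'b'
C' $      $        output C' → ε
$         $        accept

The string is accepted.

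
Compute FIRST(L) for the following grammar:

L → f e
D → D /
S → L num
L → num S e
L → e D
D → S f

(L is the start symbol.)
{ 'e', 'f', 'num' }

From L → f e:
  - f is a terminal: add 'f' and stop
From L → num S e:
  - num is a terminal: add 'num' and stop
From L → e D:
  - e is a terminal: add 'e' and stop

Collecting: FIRST(L) = { 'e', 'f', 'num' }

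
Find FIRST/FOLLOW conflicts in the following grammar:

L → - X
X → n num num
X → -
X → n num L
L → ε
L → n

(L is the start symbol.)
A FIRST/FOLLOW conflict occurs when a non-terminal N has a nullable alternative N → β (β ⇒* ε) and another alternative N → α with FIRST(α) ∩ FOLLOW(N) ≠ ∅: on such a lookahead the parser cannot decide between expanding α and letting N vanish via β.

Nullable non-terminals: L.

L: nullable alternative(s) L → ε; FOLLOW(L) = { $ }
  L → - X: FIRST \ {ε} = { '-' } — disjoint from FOLLOW(L)
  L → ε: FIRST \ {ε} = { } — this is the only nullable alternative, skip
  L → n: FIRST \ {ε} = { 'n' } — disjoint from FOLLOW(L)

X has no nullable alternative, so no FIRST/FOLLOW check is needed there.

No FIRST/FOLLOW conflicts found.

Answer: No FIRST/FOLLOW conflicts.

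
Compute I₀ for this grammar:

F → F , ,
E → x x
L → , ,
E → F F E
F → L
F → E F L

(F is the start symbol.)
First, augment the grammar with F' → F
I₀ = CLOSURE({ [F' → . F] }):
  [F' → . F] has the dot before F: add [F → . F , ,], [F → . L], [F → . E F L]
  [F → . L] has the dot before L: add [L → . , ,]
  [F → . E F L] has the dot before E: add [E → . x x], [E → . F F E]
No further items can be added.

I₀ = { [E → . F F E], [E → . x x], [F → . E F L], [F → . F , ,], [F → . L], [F' → . F], [L → . , ,] }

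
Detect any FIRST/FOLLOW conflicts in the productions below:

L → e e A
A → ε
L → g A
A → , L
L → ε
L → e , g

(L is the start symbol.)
No FIRST/FOLLOW conflicts.

A FIRST/FOLLOW conflict occurs when a non-terminal N has a nullable alternative N → β (β ⇒* ε) and another alternative N → α with FIRST(α) ∩ FOLLOW(N) ≠ ∅: on such a lookahead the parser cannot decide between expanding α and letting N vanish via β.

Nullable non-terminals: A, L.

A: nullable alternative(s) A → ε; FOLLOW(A) = { $ }
  A → ε: FIRST \ {ε} = { } — this is the only nullable alternative, skip
  A → , L: FIRST \ {ε} = { ',' } — disjoint from FOLLOW(A)

L: nullable alternative(s) L → ε; FOLLOW(L) = { $ }
  L → e e A: FIRST \ {ε} = { 'e' } — disjoint from FOLLOW(L)
  L → g A: FIRST \ {ε} = { 'g' } — disjoint from FOLLOW(L)
  L → ε: FIRST \ {ε} = { } — this is the only nullable alternative, skip
  L → e , g: FIRST \ {ε} = { 'e' } — disjoint from FOLLOW(L)

No FIRST/FOLLOW conflicts found.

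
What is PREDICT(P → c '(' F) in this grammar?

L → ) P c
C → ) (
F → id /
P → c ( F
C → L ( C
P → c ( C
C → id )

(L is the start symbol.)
{ 'c' }

PREDICT(P → c '(' F) = (FIRST(RHS) \ {ε}) ∪ (FOLLOW(P) if ε ∈ FIRST(RHS), i.e. RHS ⇒* ε)
FIRST(c '(' F) = { 'c' }
ε ∉ FIRST(c '(' F), so FOLLOW(P) is not added.
PREDICT(P → c '(' F) = { 'c' }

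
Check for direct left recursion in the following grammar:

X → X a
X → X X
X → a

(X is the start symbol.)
X → X a: LEFT RECURSIVE (starts with X)
X → X X: LEFT RECURSIVE (starts with X)
X → a: starts with a

The grammar has direct left recursion on: X.

Answer: Yes, X is left-recursive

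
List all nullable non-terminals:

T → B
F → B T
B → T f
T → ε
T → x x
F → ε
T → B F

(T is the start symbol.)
ε-productions: T → ε, F → ε
So T, F are immediately nullable.
No further non-terminal can be added: every production for the remaining non-terminals contains a terminal or a non-nullable non-terminal.
Nullable = { 'F', 'T' }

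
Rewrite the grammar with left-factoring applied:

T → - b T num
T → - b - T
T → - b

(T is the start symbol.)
Left-factoring transforms A → αβ₁ | αβ₂ into A → αA' and A' → β₁ | β₂
(α is the longest common prefix among the alternatives). Repeat until
no nonterminal has two alternatives with a common prefix.

Round 1: T has alternatives sharing prefix '- b'. Introduce T': T → - b T'
  Add: T' → T num
  Add: T' → - T
  Add: T' → ε

No remaining common prefixes — done.

Resulting grammar:
T → - b T'
T' → T num
T' → - T
T' → ε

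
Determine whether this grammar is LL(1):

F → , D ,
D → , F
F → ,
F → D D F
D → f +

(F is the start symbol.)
Relevant sets:
  FIRST(D) = { ',', 'f' }

For F:
  PREDICT(F → ',' D ',') = { ',' }
  PREDICT(F → ',') = { ',' }
  PREDICT(F → D D F) = { ',', 'f' }
For D:
  PREDICT(D → ',' F) = { ',' }
  PREDICT(D → f '+') = { 'f' }

Conflict found: Predict set conflict for F: { ',' }
The grammar is NOT LL(1).

Answer: No. Predict set conflict for F: { ',' }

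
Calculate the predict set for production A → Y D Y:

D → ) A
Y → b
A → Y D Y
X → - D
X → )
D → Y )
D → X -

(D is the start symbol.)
{ 'b' }

PREDICT(A → Y D Y) = (FIRST(RHS) \ {ε}) ∪ (FOLLOW(A) if ε ∈ FIRST(RHS), i.e. RHS ⇒* ε)
FIRST(Y) = { 'b' }
FIRST(Y D Y) = { 'b' }
ε ∉ FIRST(Y D Y), so FOLLOW(A) is not added.
PREDICT(A → Y D Y) = { 'b' }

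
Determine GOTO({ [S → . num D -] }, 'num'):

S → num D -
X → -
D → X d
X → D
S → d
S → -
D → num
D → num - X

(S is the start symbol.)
{ [D → . X d], [D → . num - X], [D → . num], [S → num . D -], [X → . -], [X → . D] }

GOTO(I, 'num') = CLOSURE({ [A → αX.β] : [A → α.Xβ] ∈ I, X = 'num' })

Items with dot before 'num', with the dot advanced:
  [S → . num D -] → [S → num . D -]
Closure of the advanced items:
  [S → num . D -] has the dot before D: add [D → . X d], [D → . num], [D → . num - X]
  [D → . X d] has the dot before X: add [X → . -], [X → . D]

GOTO = { [D → . X d], [D → . num - X], [D → . num], [S → num . D -], [X → . -], [X → . D] }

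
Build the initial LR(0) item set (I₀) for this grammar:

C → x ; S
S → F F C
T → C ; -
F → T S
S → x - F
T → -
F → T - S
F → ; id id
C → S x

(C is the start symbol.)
First, augment the grammar with C' → C
I₀ = CLOSURE({ [C' → . C] }):
  [C' → . C] has the dot before C: add [C → . x ; S], [C → . S x]
  [C → . S x] has the dot before S: add [S → . F F C], [S → . x - F]
  [S → . F F C] has the dot before F: add [F → . T S], [F → . T - S], [F → . ; id id]
  [F → . T S] has the dot before T: add [T → . C ; -], [T → . -]
No further items can be added.

I₀ = { [C → . S x], [C → . x ; S], [C' → . C], [F → . ; id id], [F → . T - S], [F → . T S], [S → . F F C], [S → . x - F], [T → . -], [T → . C ; -] }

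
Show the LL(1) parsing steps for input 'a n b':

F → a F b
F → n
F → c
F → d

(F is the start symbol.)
Stack is shown with the top on the left.

Stack    Input    Action
------------------------
F $      a n b $  output F → a F b
a F b $  a n b $  match 'a'
F b $    n b $    output F → n
n b $    n b $    match 'n'
b $      b $      match 'b'
$        $        accept

The string is accepted.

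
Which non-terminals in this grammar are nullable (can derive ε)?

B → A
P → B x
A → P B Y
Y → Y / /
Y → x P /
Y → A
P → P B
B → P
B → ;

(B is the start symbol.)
A non-terminal is nullable if it can derive ε (the empty string): either it has an ε-production, or it has a production whose right-hand side consists entirely of nullable non-terminals.

There are no ε-productions, so no non-terminal can derive ε.
No non-terminals are nullable.

Answer: None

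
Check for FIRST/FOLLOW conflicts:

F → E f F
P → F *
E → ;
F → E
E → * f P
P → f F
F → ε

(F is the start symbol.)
Nullable non-terminals: F.
FIRST sets used below: FIRST(E) = { '*', ';' }

F: nullable alternative(s) F → ε; FOLLOW(F) = { $, '*', 'f' }
  F → E f F: FIRST \ {ε} = { '*', ';' } — overlaps FOLLOW(F) on { '*' }: CONFLICT
  F → E: FIRST \ {ε} = { '*', ';' } — overlaps FOLLOW(F) on { '*' }: CONFLICT
  F → ε: FIRST \ {ε} = { } — this is the only nullable alternative, skip

E, P have no nullable alternative, so no FIRST/FOLLOW check is needed there.

So the grammar has 2 FIRST/FOLLOW conflicts (marked CONFLICT above).

Answer: Yes. F → E f F with FOLLOW(F) on { '*' }; F → E with FOLLOW(F) on { '*' }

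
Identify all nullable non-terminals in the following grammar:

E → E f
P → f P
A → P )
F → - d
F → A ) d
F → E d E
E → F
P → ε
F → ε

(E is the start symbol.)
A non-terminal is nullable if it can derive ε (the empty string): either it has an ε-production, or it has a production whose right-hand side consists entirely of nullable non-terminals.

ε-productions: P → ε, F → ε
So P, F are immediately nullable.
E → F: every symbol on the right is nullable, so E is nullable too.
No further non-terminal can be added: every production for the remaining non-terminals contains a terminal or a non-nullable non-terminal.
Nullable = { 'E', 'F', 'P' }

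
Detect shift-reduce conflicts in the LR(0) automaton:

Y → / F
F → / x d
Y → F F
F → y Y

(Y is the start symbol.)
Augment with Y' → Y and build the canonical LR(0) collection (I0 = CLOSURE({[Y' → . Y]}), then GOTO on every symbol after a dot until no new states appear). It has 11 states:
  I0: { [F → . / x d], [F → . y Y], [Y → . / F], [Y → . F F], [Y' → . Y] }  — shift
  I1: { [F → . / x d], [F → . y Y], [F → / . x d], [Y → / . F] }  — shift
  I2: { [F → . / x d], [F → . y Y], [Y → F . F] }  — shift
  I3: { [Y' → Y .] }  — accept
  I4: { [F → . / x d], [F → . y Y], [F → y . Y], [Y → . / F], [Y → . F F] }  — shift
  I5: { [F → y Y .] }  — reduce
  I6: { [F → / . x d] }  — shift
  I7: { [Y → F F .] }  — reduce
  I8: { [F → / x . d] }  — shift
  I9: { [F → / x d .] }  — reduce
  I10: { [Y → / F .] }  — reduce

No state contains both a complete item and a shift item.

Answer: No shift-reduce conflicts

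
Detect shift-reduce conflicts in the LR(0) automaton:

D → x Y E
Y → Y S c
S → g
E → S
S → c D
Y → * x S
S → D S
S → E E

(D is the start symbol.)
Yes — I6: [D → x Y E .] vs [D → . x Y E]; I7: [E → S .] vs [Y → Y S . c]; I12: [S → E E .] vs [D → . x Y E]

A shift-reduce conflict occurs when an LR(0) state has both:
  - a complete (reduce) item [A → α .] (dot at the end), and
  - a shift item [B → β . c γ] (dot before a terminal).

Augment with D' → D and build the canonical LR(0) collection (I0 = CLOSURE({[D' → . D]}), then GOTO on every symbol after a dot until no new states appear). It has 18 states:
  I0: { [D → . x Y E], [D' → . D] }  — shift
  I1: { [D' → D .] }  — accept
  I2: { [D → x . Y E], [Y → . * x S], [Y → . Y S c] }  — shift
  I3: { [Y → * . x S] }  — shift
  I4: { [D → . x Y E], [D → x Y . E], [E → . S], [S → . D S], [S → . E E], [S → . c D], [S → . g], [Y → Y . S c] }  — shift
  I5: { [D → . x Y E], [E → . S], [S → . D S], [S → . E E], [S → . c D], [S → . g], [S → D . S] }  — shift
  I6: { [D → . x Y E], [D → x Y E .], [E → . S], [S → . D S], [S → . E E], [S → . c D], [S → . g], [S → E . E] }  — shift, reduce
  I7: { [E → S .], [Y → Y S . c] }  — shift, reduce
  I8: { [D → . x Y E], [S → c . D] }  — shift
  I9: { [S → g .] }  — reduce
  I10: { [S → c D .] }  — reduce
  I11: { [Y → Y S c .] }  — reduce
  I12: { [D → . x Y E], [E → . S], [S → . D S], [S → . E E], [S → . c D], [S → . g], [S → E . E], [S → E E .] }  — shift, reduce
  I13: { [E → S .] }  — reduce
  I14: { [D → . x Y E], [E → . S], [S → . D S], [S → . E E], [S → . c D], [S → . g], [S → E . E] }  — shift
  I15: { [E → S .], [S → D S .] }  — 2 reduces
  I16: { [D → . x Y E], [E → . S], [S → . D S], [S → . E E], [S → . c D], [S → . g], [Y → * x . S] }  — shift
  I17: { [E → S .], [Y → * x S .] }  — 2 reduces

I6 contains reduce item [D → x Y E .] and shift items [D → . x Y E], [S → . c D], [S → . g] — shift-reduce conflict.
I7 contains reduce item [E → S .] and shift item [Y → Y S . c] — shift-reduce conflict.
I12 contains reduce item [S → E E .] and shift items [D → . x Y E], [S → . c D], [S → . g] — shift-reduce conflict.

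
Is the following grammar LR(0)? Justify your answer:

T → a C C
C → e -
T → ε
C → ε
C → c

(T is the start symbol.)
No. Shift-reduce conflict between [T → .] and [T → . a C C]

A grammar is LR(0) if no state in the canonical LR(0) collection has:
  - both a shift item (dot before a terminal) and a complete item (shift-reduce conflict), or
  - two or more complete items (reduce-reduce conflict; the accept item [T' → T .] counts as a complete item here).

Augment with T' → T and build the canonical LR(0) collection (I0 = CLOSURE({[T' → . T]}), then GOTO on every symbol after a dot until no new states appear). It has 8 states:
  I0: { [T → . a C C], [T → .], [T' → . T] }  — shift, reduce
  I1: { [T' → T .] }  — accept
  I2: { [C → . c], [C → . e -], [C → .], [T → a . C C] }  — shift, reduce
  I3: { [C → . c], [C → . e -], [C → .], [T → a C . C] }  — shift, reduce
  I4: { [C → c .] }  — reduce
  I5: { [C → e . -] }  — shift
  I6: { [C → e - .] }  — reduce
  I7: { [T → a C C .] }  — reduce

Conflict in state I0:
  Shift-reduce conflict between [T → .] and [T → . a C C]
So the grammar is NOT LR(0).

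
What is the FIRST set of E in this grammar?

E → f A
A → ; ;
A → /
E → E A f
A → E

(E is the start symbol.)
To compute FIRST(E), examine every production with E on the left-hand side, reading each right-hand side left to right until a non-nullable symbol is reached.

From E → f A:
  - f is a terminal: add 'f' and stop
From E → E A f:
  - E is the symbol being defined: contributes nothing new
    E is not nullable, so stop

Collecting: FIRST(E) = { 'f' }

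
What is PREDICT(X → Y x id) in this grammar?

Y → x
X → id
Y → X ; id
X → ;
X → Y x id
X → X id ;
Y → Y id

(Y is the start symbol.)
{ ';', 'id', 'x' }

PREDICT(X → Y x id) = (FIRST(RHS) \ {ε}) ∪ (FOLLOW(X) if ε ∈ FIRST(RHS), i.e. RHS ⇒* ε)
FIRST(Y) = { ';', 'id', 'x' }
FIRST(Y x id) = { ';', 'id', 'x' }
ε ∉ FIRST(Y x id), so FOLLOW(X) is not added.
PREDICT(X → Y x id) = { ';', 'id', 'x' }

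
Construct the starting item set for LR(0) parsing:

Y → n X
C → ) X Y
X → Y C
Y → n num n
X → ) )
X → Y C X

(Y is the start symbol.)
First, augment the grammar with Y' → Y
I₀ = CLOSURE({ [Y' → . Y] }):
  [Y' → . Y] has the dot before Y: add [Y → . n X], [Y → . n num n]
No further items can be added.

I₀ = { [Y → . n X], [Y → . n num n], [Y' → . Y] }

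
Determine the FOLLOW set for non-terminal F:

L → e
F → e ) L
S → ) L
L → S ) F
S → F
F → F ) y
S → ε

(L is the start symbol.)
{ $, ')' }

To compute FOLLOW(F), find every occurrence of F on a right-hand side N → α F β: add FIRST(β) \ {ε}, and if β is empty or nullable also add FOLLOW(N). Iterate to a fixed point.

In L → S ) F: F is at the end, add FOLLOW(L)
In S → F: F is at the end, add FOLLOW(S)
In F → F ) y: F is followed by ')' y, add FIRST(')' y) \ {ε} = { ')' }

The FOLLOW sets referred to above (computed the same way, to a fixed point):
  FOLLOW(L) = { $, ')' }
  FOLLOW(S) = { ')' }

Taking the union: FOLLOW(F) = { $, ')' }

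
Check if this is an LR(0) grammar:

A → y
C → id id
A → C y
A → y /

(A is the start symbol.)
Augment with A' → A and build the canonical LR(0) collection (I0 = CLOSURE({[A' → . A]}), then GOTO on every symbol after a dot until no new states appear). It has 8 states:
  I0: { [A → . C y], [A → . y /], [A → . y], [A' → . A], [C → . id id] }  — shift
  I1: { [A' → A .] }  — accept
  I2: { [A → C . y] }  — shift
  I3: { [C → id . id] }  — shift
  I4: { [A → y . /], [A → y .] }  — shift, reduce
  I5: { [A → y / .] }  — reduce
  I6: { [C → id id .] }  — reduce
  I7: { [A → C y .] }  — reduce

Conflict in state I4:
  Shift-reduce conflict between [A → y .] and [A → y . /]
So the grammar is NOT LR(0).

Answer: No. Shift-reduce conflict between [A → y .] and [A → y . /]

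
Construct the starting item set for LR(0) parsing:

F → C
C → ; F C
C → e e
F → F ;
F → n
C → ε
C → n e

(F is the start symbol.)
{ [C → . ; F C], [C → . e e], [C → . n e], [C → .], [F → . C], [F → . F ;], [F → . n], [F' → . F] }

First, augment the grammar with F' → F
I₀ = CLOSURE({ [F' → . F] }):
  [F' → . F] has the dot before F: add [F → . C], [F → . F ;], [F → . n]
  [F → . C] has the dot before C: add [C → . ; F C], [C → . e e], [C → .], [C → . n e]
No further items can be added.

I₀ = { [C → . ; F C], [C → . e e], [C → . n e], [C → .], [F → . C], [F → . F ;], [F → . n], [F' → . F] }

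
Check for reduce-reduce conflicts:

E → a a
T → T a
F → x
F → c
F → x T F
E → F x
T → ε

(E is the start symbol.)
Yes — I5: [F → x .] vs [T → .]

A reduce-reduce conflict occurs when an LR(0) state has two complete items [A → α .] and [B → β .] — both call for a reduction, and with no lookahead the parser cannot choose between them.

Augment with E' → E and build the canonical LR(0) collection (I0 = CLOSURE({[E' → . E]}), then GOTO on every symbol after a dot until no new states appear). It has 11 states:
  I0: { [E → . F x], [E → . a a], [E' → . E], [F → . c], [F → . x T F], [F → . x] }  — shift
  I1: { [E' → E .] }  — accept
  I2: { [E → F . x] }  — shift
  I3: { [E → a . a] }  — shift
  I4: { [F → c .] }  — reduce
  I5: { [F → x . T F], [F → x .], [T → . T a], [T → .] }  — 2 reduces
  I6: { [F → . c], [F → . x T F], [F → . x], [F → x T . F], [T → T . a] }  — shift
  I7: { [F → x T F .] }  — reduce
  I8: { [T → T a .] }  — reduce
  I9: { [E → a a .] }  — reduce
  I10: { [E → F x .] }  — reduce

I5 contains complete items [F → x .], [T → .] — reduce-reduce conflict.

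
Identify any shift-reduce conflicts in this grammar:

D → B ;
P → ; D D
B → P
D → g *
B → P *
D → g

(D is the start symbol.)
A shift-reduce conflict occurs when an LR(0) state has both:
  - a complete (reduce) item [A → α .] (dot at the end), and
  - a shift item [B → β . c γ] (dot before a terminal).

Augment with D' → D and build the canonical LR(0) collection (I0 = CLOSURE({[D' → . D]}), then GOTO on every symbol after a dot until no new states appear). It has 11 states:
  I0: { [B → . P *], [B → . P], [D → . B ;], [D → . g *], [D → . g], [D' → . D], [P → . ; D D] }  — shift
  I1: { [B → . P *], [B → . P], [D → . B ;], [D → . g *], [D → . g], [P → . ; D D], [P → ; . D D] }  — shift
  I2: { [D → B . ;] }  — shift
  I3: { [D' → D .] }  — accept
  I4: { [B → P . *], [B → P .] }  — shift, reduce
  I5: { [D → g . *], [D → g .] }  — shift, reduce
  I6: { [D → g * .] }  — reduce
  I7: { [B → P * .] }  — reduce
  I8: { [D → B ; .] }  — reduce
  I9: { [B → . P *], [B → . P], [D → . B ;], [D → . g *], [D → . g], [P → . ; D D], [P → ; D . D] }  — shift
  I10: { [P → ; D D .] }  — reduce

I4 contains reduce item [B → P .] and shift item [B → P . *] — shift-reduce conflict.
I5 contains reduce item [D → g .] and shift item [D → g . *] — shift-reduce conflict.

Answer: Yes — I4: [B → P .] vs [B → P . *]; I5: [D → g .] vs [D → g . *]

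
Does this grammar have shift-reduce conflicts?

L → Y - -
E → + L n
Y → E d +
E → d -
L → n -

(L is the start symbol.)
Augment with L' → L and build the canonical LR(0) collection (I0 = CLOSURE({[L' → . L]}), then GOTO on every symbol after a dot until no new states appear). It has 15 states:
  I0: { [E → . + L n], [E → . d -], [L → . Y - -], [L → . n -], [L' → . L], [Y → . E d +] }  — shift
  I1: { [E → + . L n], [E → . + L n], [E → . d -], [L → . Y - -], [L → . n -], [Y → . E d +] }  — shift
  I2: { [Y → E . d +] }  — shift
  I3: { [L' → L .] }  — accept
  I4: { [L → Y . - -] }  — shift
  I5: { [E → d . -] }  — shift
  I6: { [L → n . -] }  — shift
  I7: { [L → n - .] }  — reduce
  I8: { [E → d - .] }  — reduce
  I9: { [L → Y - . -] }  — shift
  I10: { [L → Y - - .] }  — reduce
  I11: { [Y → E d . +] }  — shift
  I12: { [Y → E d + .] }  — reduce
  I13: { [E → + L . n] }  — shift
  I14: { [E → + L n .] }  — reduce

No state contains both a complete item and a shift item.

Answer: No shift-reduce conflicts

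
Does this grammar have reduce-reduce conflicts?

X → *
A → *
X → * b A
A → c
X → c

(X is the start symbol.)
A reduce-reduce conflict occurs when an LR(0) state has two complete items [A → α .] and [B → β .] — both call for a reduction, and with no lookahead the parser cannot choose between them.

Augment with X' → X and build the canonical LR(0) collection (I0 = CLOSURE({[X' → . X]}), then GOTO on every symbol after a dot until no new states appear). It has 8 states:
  I0: { [X → . * b A], [X → . *], [X → . c], [X' → . X] }  — shift
  I1: { [X → * . b A], [X → * .] }  — shift, reduce
  I2: { [X' → X .] }  — accept
  I3: { [X → c .] }  — reduce
  I4: { [A → . *], [A → . c], [X → * b . A] }  — shift
  I5: { [A → * .] }  — reduce
  I6: { [X → * b A .] }  — reduce
  I7: { [A → c .] }  — reduce

No state contains more than one complete item.

Answer: No reduce-reduce conflicts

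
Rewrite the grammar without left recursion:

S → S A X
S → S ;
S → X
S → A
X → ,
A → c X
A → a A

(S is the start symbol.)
S is directly left-recursive. The standard transformation for
  A → A α₁ | ... | A α_m | β₁ | ... | β_n
is
  A  → β₁ A' | ... | β_n A'
  A' → α₁ A' | ... | α_m A' | ε

S → X becomes S → X S'
S → A becomes S → A S'
S → S A X becomes S' → A X S'
S → S ; becomes S' → ; S'
Add S' → ε

Productions for other non-terminals are unchanged:
  X → ,
  A → c X
  A → a A

Resulting grammar:
S → X S'
S → A S'
S' → A X S'
S' → ; S'
S' → ε
X → ,
A → c X
A → a A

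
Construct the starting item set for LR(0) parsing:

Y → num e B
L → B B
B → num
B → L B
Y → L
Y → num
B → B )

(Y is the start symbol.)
First, augment the grammar with Y' → Y
I₀ = CLOSURE({ [Y' → . Y] }):
  [Y' → . Y] has the dot before Y: add [Y → . num e B], [Y → . L], [Y → . num]
  [Y → . L] has the dot before L: add [L → . B B]
  [L → . B B] has the dot before B: add [B → . num], [B → . L B], [B → . B )]
No further items can be added.

I₀ = { [B → . B )], [B → . L B], [B → . num], [L → . B B], [Y → . L], [Y → . num e B], [Y → . num], [Y' → . Y] }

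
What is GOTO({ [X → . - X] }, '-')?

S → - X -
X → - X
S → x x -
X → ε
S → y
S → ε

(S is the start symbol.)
{ [X → - . X], [X → . - X], [X → .] }

GOTO(I, '-') = CLOSURE({ [A → αX.β] : [A → α.Xβ] ∈ I, X = '-' })

Items with dot before '-', with the dot advanced:
  [X → . - X] → [X → - . X]
Closure of the advanced items:
  [X → - . X] has the dot before X: add [X → . - X], [X → .]

GOTO = { [X → - . X], [X → . - X], [X → .] }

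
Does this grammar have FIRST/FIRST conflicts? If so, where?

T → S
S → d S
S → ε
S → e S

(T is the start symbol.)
No FIRST/FIRST conflicts.

A FIRST/FIRST conflict occurs when two productions N → α and N → β for the same non-terminal have FIRST(α) ∩ FIRST(β) ≠ ∅ (with ε ∈ FIRST of a nullable right-hand side, so two nullable alternatives also conflict).

Productions for S:
  S → d S: FIRST = { 'd' }
  S → ε: FIRST = { ε }
  S → e S: FIRST = { 'e' }
T has only one production, so no FIRST/FIRST conflict is possible there.

All alternatives of each non-terminal have pairwise disjoint FIRST sets.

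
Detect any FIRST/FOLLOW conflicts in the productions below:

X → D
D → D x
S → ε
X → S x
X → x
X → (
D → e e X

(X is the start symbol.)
No FIRST/FOLLOW conflicts.

Nullable non-terminals: S.
S has a nullable alternative but only one production, so nothing to check.

D, X have no nullable alternative, so no FIRST/FOLLOW check is needed there.

No FIRST/FOLLOW conflicts found.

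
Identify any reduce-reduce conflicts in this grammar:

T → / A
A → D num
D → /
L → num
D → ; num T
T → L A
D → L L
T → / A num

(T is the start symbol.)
No reduce-reduce conflicts

Augment with T' → T and build the canonical LR(0) collection (I0 = CLOSURE({[T' → . T]}), then GOTO on every symbol after a dot until no new states appear). It has 16 states:
  I0: { [L → . num], [T → . / A num], [T → . / A], [T → . L A], [T' → . T] }  — shift
  I1: { [A → . D num], [D → . /], [D → . ; num T], [D → . L L], [L → . num], [T → / . A num], [T → / . A] }  — shift
  I2: { [A → . D num], [D → . /], [D → . ; num T], [D → . L L], [L → . num], [T → L . A] }  — shift
  I3: { [T' → T .] }  — accept
  I4: { [L → num .] }  — reduce
  I5: { [D → / .] }  — reduce
  I6: { [D → ; . num T] }  — shift
  I7: { [T → L A .] }  — reduce
  I8: { [A → D . num] }  — shift
  I9: { [D → L . L], [L → . num] }  — shift
  I10: { [D → L L .] }  — reduce
  I11: { [A → D num .] }  — reduce
  I12: { [D → ; num . T], [L → . num], [T → . / A num], [T → . / A], [T → . L A] }  — shift
  I13: { [D → ; num T .] }  — reduce
  I14: { [T → / A . num], [T → / A .] }  — shift, reduce
  I15: { [T → / A num .] }  — reduce

No state contains more than one complete item.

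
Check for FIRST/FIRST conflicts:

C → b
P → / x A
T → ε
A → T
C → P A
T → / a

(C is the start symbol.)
No FIRST/FIRST conflicts.

A FIRST/FIRST conflict occurs when two productions N → α and N → β for the same non-terminal have FIRST(α) ∩ FIRST(β) ≠ ∅ (with ε ∈ FIRST of a nullable right-hand side, so two nullable alternatives also conflict).

FIRST sets of the non-terminals at (or reachable through a nullable prefix from) the front of some alternative:
  FIRST(P) = { '/' }

Productions for C:
  C → b: FIRST = { 'b' }
  C → P A: FIRST = { '/' }
Productions for T:
  T → ε: FIRST = { ε }
  T → / a: FIRST = { '/' }
P, A have only one production, so no FIRST/FIRST conflict is possible there.

All alternatives of each non-terminal have pairwise disjoint FIRST sets.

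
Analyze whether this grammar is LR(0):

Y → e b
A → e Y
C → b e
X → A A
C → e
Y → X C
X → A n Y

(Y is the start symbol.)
Yes, the grammar is LR(0)

Augment with Y' → Y and build the canonical LR(0) collection (I0 = CLOSURE({[Y' → . Y]}), then GOTO on every symbol after a dot until no new states appear). It has 15 states:
  I0: { [A → . e Y], [X → . A A], [X → . A n Y], [Y → . X C], [Y → . e b], [Y' → . Y] }  — shift
  I1: { [A → . e Y], [X → A . A], [X → A . n Y] }  — shift
  I2: { [C → . b e], [C → . e], [Y → X . C] }  — shift
  I3: { [Y' → Y .] }  — accept
  I4: { [A → . e Y], [A → e . Y], [X → . A A], [X → . A n Y], [Y → . X C], [Y → . e b], [Y → e . b] }  — shift
  I5: { [A → e Y .] }  — reduce
  I6: { [Y → e b .] }  — reduce
  I7: { [Y → X C .] }  — reduce
  I8: { [C → b . e] }  — shift
  I9: { [C → e .] }  — reduce
  I10: { [C → b e .] }  — reduce
  I11: { [X → A A .] }  — reduce
  I12: { [A → . e Y], [A → e . Y], [X → . A A], [X → . A n Y], [Y → . X C], [Y → . e b] }  — shift
  I13: { [A → . e Y], [X → . A A], [X → . A n Y], [X → A n . Y], [Y → . X C], [Y → . e b] }  — shift
  I14: { [X → A n Y .] }  — reduce

Every state is either a pure shift/goto state or contains exactly one complete item and nothing to shift — no conflicts. The grammar is LR(0).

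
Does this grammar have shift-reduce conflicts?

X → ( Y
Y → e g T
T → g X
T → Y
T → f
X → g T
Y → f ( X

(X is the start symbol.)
Yes — I7: [T → f .] vs [Y → f . ( X]

Augment with X' → X and build the canonical LR(0) collection (I0 = CLOSURE({[X' → . X]}), then GOTO on every symbol after a dot until no new states appear). It has 16 states:
  I0: { [X → . ( Y], [X → . g T], [X' → . X] }  — shift
  I1: { [X → ( . Y], [Y → . e g T], [Y → . f ( X] }  — shift
  I2: { [X' → X .] }  — accept
  I3: { [T → . Y], [T → . f], [T → . g X], [X → g . T], [Y → . e g T], [Y → . f ( X] }  — shift
  I4: { [X → g T .] }  — reduce
  I5: { [T → Y .] }  — reduce
  I6: { [Y → e . g T] }  — shift
  I7: { [T → f .], [Y → f . ( X] }  — shift, reduce
  I8: { [T → g . X], [X → . ( Y], [X → . g T] }  — shift
  I9: { [T → g X .] }  — reduce
  I10: { [X → . ( Y], [X → . g T], [Y → f ( . X] }  — shift
  I11: { [Y → f ( X .] }  — reduce
  I12: { [T → . Y], [T → . f], [T → . g X], [Y → . e g T], [Y → . f ( X], [Y → e g . T] }  — shift
  I13: { [Y → e g T .] }  — reduce
  I14: { [X → ( Y .] }  — reduce
  I15: { [Y → f . ( X] }  — shift

I7 contains reduce item [T → f .] and shift item [Y → f . ( X] — shift-reduce conflict.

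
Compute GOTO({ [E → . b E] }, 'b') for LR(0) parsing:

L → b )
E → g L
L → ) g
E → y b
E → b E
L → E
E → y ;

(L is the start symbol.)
{ [E → . b E], [E → . g L], [E → . y ;], [E → . y b], [E → b . E] }

GOTO(I, 'b') = CLOSURE({ [A → αX.β] : [A → α.Xβ] ∈ I, X = 'b' })

Items with dot before 'b', with the dot advanced:
  [E → . b E] → [E → b . E]
Closure of the advanced items:
  [E → b . E] has the dot before E: add [E → . g L], [E → . y b], [E → . b E], [E → . y ;]

GOTO = { [E → . b E], [E → . g L], [E → . y ;], [E → . y b], [E → b . E] }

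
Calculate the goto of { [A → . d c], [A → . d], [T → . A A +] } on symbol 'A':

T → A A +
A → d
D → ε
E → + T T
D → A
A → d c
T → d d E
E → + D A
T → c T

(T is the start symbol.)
GOTO(I, 'A') = CLOSURE({ [A → αX.β] : [A → α.Xβ] ∈ I, X = 'A' })

Items with dot before 'A', with the dot advanced:
  [T → . A A +] → [T → A . A +]
Closure of the advanced items:
  [T → A . A +] has the dot before A: add [A → . d], [A → . d c]

GOTO = { [A → . d c], [A → . d], [T → A . A +] }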